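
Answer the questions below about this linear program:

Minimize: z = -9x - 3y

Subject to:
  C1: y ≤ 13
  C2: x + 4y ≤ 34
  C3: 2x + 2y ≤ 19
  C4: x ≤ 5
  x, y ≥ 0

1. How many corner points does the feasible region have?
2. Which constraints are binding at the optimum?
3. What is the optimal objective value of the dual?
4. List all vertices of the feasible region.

1. 5
2. C3, C4
3. -58.5 (by strong duality, equal to the primal optimum)
4. (0, 0), (5, 0), (5, 4.5), (1.333, 8.167), (0, 8.5)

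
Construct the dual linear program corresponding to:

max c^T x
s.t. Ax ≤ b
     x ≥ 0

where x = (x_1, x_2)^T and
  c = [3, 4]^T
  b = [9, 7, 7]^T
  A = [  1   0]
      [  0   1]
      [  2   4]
Minimize: z = 9y1 + 7y2 + 7y3

Subject to:
  C1: -y1 - 2y3 ≤ -3
  C2: -y2 - 4y3 ≤ -4
  y1, y2, y3 ≥ 0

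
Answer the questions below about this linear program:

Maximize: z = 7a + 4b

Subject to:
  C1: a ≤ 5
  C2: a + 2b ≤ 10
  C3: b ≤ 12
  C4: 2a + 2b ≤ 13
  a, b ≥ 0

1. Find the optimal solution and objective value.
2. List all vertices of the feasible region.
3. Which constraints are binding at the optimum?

1. a = 5, b = 1.5, z = 41
2. (0, 0), (5, 0), (5, 1.5), (3, 3.5), (0, 5)
3. C1, C4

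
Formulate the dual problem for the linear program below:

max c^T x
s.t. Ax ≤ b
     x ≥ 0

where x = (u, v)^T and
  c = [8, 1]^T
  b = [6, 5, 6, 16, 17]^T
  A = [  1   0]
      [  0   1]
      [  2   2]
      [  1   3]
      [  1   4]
Minimize: z = 6y1 + 5y2 + 6y3 + 16y4 + 17y5

Subject to:
  C1: -y1 - 2y3 - y4 - y5 ≤ -8
  C2: -y2 - 2y3 - 3y4 - 4y5 ≤ -1
  y1, y2, y3, y4, y5 ≥ 0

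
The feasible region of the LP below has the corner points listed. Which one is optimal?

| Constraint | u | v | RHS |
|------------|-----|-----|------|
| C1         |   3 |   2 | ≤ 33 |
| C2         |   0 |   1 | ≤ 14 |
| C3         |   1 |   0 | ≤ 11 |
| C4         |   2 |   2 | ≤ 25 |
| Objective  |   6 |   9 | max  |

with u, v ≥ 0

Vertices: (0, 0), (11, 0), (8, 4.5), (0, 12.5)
Evaluating z = 6u + 9v at each vertex:
  (0, 0): z = 0
  (11, 0): z = 66
  (8, 4.5): z = 88.5
  (0, 12.5): z = 112.5

The largest value is z = 112.5, attained at (0, 12.5).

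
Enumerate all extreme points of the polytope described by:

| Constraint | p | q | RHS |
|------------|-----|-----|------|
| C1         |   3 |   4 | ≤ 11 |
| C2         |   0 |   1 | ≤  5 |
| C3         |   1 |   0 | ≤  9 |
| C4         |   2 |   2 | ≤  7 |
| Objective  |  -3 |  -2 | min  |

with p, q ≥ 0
Each vertex is the intersection of two constraint boundaries that also satisfies all remaining constraints:
  p = 0 and q = 0 → (0, 0)
  2p + 2q = 7 and q = 0 → (3.5, 0)
  3p + 4q = 11 and 2p + 2q = 7 → (3, 0.5)
  3p + 4q = 11 and p = 0 → (0, 2.75)

Vertices: (0, 0), (3.5, 0), (3, 0.5), (0, 2.75)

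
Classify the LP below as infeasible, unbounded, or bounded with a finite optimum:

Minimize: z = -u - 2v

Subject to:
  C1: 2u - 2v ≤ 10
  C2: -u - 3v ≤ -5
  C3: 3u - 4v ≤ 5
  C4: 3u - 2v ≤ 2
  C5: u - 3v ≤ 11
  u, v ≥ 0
Feasible point: (0, 2) satisfies every constraint, so the LP is feasible.
Direction d = (0, 1): for each constraint row a, a·d ≤ 0 —
  (2)(0) + (-2)(1) = -2 ≤ 0
  (-1)(0) + (-3)(1) = -3 ≤ 0
  (3)(0) + (-4)(1) = -4 ≤ 0
  (3)(0) + (-2)(1) = -2 ≤ 0
  (1)(0) + (-3)(1) = -3 ≤ 0
and d ≥ 0, so (0, 2) + t·d stays feasible for every t ≥ 0. Along this ray z = -u - 2v changes by -2 per unit t, so z → −∞.

Unbounded: there is a feasible ray along which z → −∞.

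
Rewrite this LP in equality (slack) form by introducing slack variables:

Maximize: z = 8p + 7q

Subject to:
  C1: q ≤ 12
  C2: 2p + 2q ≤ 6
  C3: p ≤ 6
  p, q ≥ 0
max z = 8p + 7q

s.t.
  q + s1 = 12
  2p + 2q + s2 = 6
  p + s3 = 6
  p, q, s1, s2, s3 ≥ 0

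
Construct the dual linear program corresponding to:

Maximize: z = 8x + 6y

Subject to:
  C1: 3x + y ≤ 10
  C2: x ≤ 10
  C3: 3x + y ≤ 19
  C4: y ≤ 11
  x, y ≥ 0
Minimize: z = 10y1 + 10y2 + 19y3 + 11y4

Subject to:
  C1: -3y1 - y2 - 3y3 ≤ -8
  C2: -y1 - y3 - y4 ≤ -6
  y1, y2, y3, y4 ≥ 0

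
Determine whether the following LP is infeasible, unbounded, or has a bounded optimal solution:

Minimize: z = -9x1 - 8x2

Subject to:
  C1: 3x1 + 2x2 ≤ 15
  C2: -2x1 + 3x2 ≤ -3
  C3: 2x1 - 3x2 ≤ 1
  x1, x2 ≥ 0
C3 requires 2x1 - 3x2 ≤ 1, while C2 (-2x1 + 3x2 ≤ -3) is equivalent to 2x1 - 3x2 ≥ 3. Together they would need 3 ≤ 2x1 - 3x2 ≤ 1, which is impossible since 3 > 1. No point satisfies all constraints.

Infeasible — the constraint set is empty.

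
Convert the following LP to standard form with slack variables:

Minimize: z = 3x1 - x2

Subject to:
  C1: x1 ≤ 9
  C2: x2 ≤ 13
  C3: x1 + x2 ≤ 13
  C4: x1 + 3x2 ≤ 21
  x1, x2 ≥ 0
min z = 3x1 - x2

s.t.
  x1 + s1 = 9
  x2 + s2 = 13
  x1 + x2 + s3 = 13
  x1 + 3x2 + s4 = 21
  x1, x2, s1, s2, s3, s4 ≥ 0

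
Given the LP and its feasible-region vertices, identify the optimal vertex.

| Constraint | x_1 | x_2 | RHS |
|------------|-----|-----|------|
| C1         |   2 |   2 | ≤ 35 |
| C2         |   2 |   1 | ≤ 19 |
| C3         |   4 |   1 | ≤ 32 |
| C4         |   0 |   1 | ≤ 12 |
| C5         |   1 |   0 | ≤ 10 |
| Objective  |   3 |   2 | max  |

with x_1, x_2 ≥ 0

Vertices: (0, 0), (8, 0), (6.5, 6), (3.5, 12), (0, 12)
Evaluating z = 3x_1 + 2x_2 at each vertex:
  (0, 0): z = 0
  (8, 0): z = 24
  (6.5, 6): z = 31.5
  (3.5, 12): z = 34.5
  (0, 12): z = 24

The largest value is z = 34.5, attained at (3.5, 12).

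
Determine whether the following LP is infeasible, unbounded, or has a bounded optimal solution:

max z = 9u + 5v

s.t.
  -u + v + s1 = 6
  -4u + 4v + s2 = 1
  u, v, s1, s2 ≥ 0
Feasible point: (0, 0) satisfies every constraint, so the LP is feasible.
Direction d = (1, 0): for each constraint row a, a·d ≤ 0 —
  (-1)(1) + (1)(0) = -1 ≤ 0
  (-4)(1) + (4)(0) = -4 ≤ 0
and d ≥ 0, so (0, 0) + t·d stays feasible for every t ≥ 0. Along this ray z = 9u + 5v changes by 9 per unit t, so z → +∞.

Unbounded — the objective can increase without bound over the feasible region.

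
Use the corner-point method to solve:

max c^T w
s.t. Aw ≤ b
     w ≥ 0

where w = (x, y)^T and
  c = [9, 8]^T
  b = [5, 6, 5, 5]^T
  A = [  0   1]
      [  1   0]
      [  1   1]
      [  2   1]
Each vertex is the intersection of two constraint boundaries that also satisfies all remaining constraints:
  x = 0 and y = 0 → (0, 0)
  2x + y = 5 and y = 0 → (2.5, 0)
  y = 5 and x + y = 5 → (0, 5)

Evaluating z = 9x + 8y at each vertex:
  (0, 0): z = 0
  (2.5, 0): z = 22.5
  (0, 5): z = 40

The maximum is at (0, 5) with z = 40.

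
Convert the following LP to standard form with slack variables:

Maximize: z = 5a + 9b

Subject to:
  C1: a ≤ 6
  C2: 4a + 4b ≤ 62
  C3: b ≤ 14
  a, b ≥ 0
max z = 5a + 9b

s.t.
  a + s1 = 6
  4a + 4b + s2 = 62
  b + s3 = 14
  a, b, s1, s2, s3 ≥ 0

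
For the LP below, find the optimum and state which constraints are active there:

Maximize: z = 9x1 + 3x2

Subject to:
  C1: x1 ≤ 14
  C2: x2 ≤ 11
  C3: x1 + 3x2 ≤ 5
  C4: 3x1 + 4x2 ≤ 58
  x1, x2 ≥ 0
Optimal: x1 = 5, x2 = 0
Slack at optimum:
  C1: slack = 9
  C2: slack = 11
  C3: slack = 0 (binding)
  C4: slack = 43
  x1 ≥ 0: x1 = 5
  x2 ≥ 0: x2 = 0 (binding)
Binding constraints: C3, x2 ≥ 0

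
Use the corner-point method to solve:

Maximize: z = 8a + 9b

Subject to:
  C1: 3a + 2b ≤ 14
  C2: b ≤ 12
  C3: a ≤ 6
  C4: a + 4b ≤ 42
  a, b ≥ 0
Each vertex is the intersection of two constraint boundaries that also satisfies all remaining constraints:
  a = 0 and b = 0 → (0, 0)
  3a + 2b = 14 and b = 0 → (4.667, 0)
  3a + 2b = 14 and a = 0 → (0, 7)

Evaluating z = 8a + 9b at each vertex:
  (0, 0): z = 0
  (4.667, 0): z = 37.33
  (0, 7): z = 63

The maximum is at (0, 7) with z = 63.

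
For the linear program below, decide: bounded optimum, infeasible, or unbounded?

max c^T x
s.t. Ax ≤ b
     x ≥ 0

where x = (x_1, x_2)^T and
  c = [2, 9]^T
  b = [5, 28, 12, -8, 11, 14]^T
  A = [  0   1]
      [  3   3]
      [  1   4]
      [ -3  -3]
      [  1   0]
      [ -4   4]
The point (0, 3) satisfies every constraint, so the LP is feasible; the constraints give x_1 ≤ 11 and x_2 ≤ 5, which with x_1, x_2 ≥ 0 keep the feasible region inside a bounded box. A feasible, bounded LP attains a finite optimum at a vertex.

Evaluating z = 2x_1 + 9x_2 at each vertex:
  (2.667, 0): z = 5.333
  (9.333, 0): z = 18.67
  (8.444, 0.8889): z = 24.89
  (0, 3): z = 27
  (0, 2.667): z = 24

Feasible with finite optimum z* = 27 at (0, 3).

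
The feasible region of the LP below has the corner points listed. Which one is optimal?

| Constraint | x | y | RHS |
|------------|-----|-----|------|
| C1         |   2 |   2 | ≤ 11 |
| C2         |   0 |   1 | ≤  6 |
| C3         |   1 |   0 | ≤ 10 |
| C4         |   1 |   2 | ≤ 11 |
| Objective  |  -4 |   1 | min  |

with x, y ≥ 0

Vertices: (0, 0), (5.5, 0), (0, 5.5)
Evaluating z = -4x + y at each vertex:
  (0, 0): z = 0
  (5.5, 0): z = -22
  (0, 5.5): z = 5.5

The smallest value is z = -22, attained at (5.5, 0).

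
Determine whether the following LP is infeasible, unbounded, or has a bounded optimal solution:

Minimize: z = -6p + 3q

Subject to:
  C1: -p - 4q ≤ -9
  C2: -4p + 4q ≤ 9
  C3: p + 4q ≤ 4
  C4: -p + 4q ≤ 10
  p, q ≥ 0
C3 requires p + 4q ≤ 4, while C1 (-p - 4q ≤ -9) is equivalent to p + 4q ≥ 9. Together they would need 9 ≤ p + 4q ≤ 4, which is impossible since 9 > 4. No point satisfies all constraints.

The feasible region is empty; the LP is infeasible.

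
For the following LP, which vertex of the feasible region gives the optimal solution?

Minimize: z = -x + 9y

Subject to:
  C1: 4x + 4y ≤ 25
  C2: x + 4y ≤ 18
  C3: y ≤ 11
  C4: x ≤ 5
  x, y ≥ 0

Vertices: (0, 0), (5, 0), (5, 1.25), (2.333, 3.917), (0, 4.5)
Evaluating z = -x + 9y at each vertex:
  (0, 0): z = 0
  (5, 0): z = -5
  (5, 1.25): z = 6.25
  (2.333, 3.917): z = 32.92
  (0, 4.5): z = 40.5

The smallest value is z = -5, attained at (5, 0).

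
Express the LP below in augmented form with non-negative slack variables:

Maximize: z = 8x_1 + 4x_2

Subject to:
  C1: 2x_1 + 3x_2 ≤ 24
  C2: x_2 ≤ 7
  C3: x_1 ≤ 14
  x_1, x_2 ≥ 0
max z = 8x_1 + 4x_2

s.t.
  2x_1 + 3x_2 + s1 = 24
  x_2 + s2 = 7
  x_1 + s3 = 14
  x_1, x_2, s1, s2, s3 ≥ 0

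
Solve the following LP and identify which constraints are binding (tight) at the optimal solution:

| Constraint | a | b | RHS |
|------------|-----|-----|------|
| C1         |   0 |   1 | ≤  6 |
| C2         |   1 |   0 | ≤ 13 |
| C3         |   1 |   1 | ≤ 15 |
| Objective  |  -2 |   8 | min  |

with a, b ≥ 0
Optimal: a = 13, b = 0
Slack at optimum:
  C1: slack = 6
  C2: slack = 0 (binding)
  C3: slack = 2
  a ≥ 0: a = 13
  b ≥ 0: b = 0 (binding)
Binding constraints: C2, b ≥ 0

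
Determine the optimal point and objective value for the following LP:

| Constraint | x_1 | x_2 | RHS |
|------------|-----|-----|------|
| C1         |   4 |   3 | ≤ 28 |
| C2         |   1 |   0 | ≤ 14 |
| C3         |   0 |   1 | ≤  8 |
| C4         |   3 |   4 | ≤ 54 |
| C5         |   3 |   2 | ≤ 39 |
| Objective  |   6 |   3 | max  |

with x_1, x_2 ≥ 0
x_1 = 7, x_2 = 0, z = 42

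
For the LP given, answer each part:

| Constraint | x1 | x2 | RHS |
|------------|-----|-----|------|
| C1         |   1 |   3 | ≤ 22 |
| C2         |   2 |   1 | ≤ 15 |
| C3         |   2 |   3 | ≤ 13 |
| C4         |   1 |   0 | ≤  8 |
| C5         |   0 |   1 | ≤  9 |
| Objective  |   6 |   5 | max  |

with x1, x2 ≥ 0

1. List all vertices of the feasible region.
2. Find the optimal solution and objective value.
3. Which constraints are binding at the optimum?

1. (0, 0), (6.5, 0), (0, 4.333)
2. x1 = 6.5, x2 = 0, z = 39
3. C3, x2 ≥ 0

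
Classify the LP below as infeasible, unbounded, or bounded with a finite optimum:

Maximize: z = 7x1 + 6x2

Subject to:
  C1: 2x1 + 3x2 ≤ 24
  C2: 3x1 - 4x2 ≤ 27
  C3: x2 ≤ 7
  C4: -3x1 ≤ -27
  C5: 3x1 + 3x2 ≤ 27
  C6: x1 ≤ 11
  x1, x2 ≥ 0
The point (9, 0) satisfies every constraint, so the LP is feasible; the constraints give x1 ≤ 11 and x2 ≤ 7, which with x1, x2 ≥ 0 keep the feasible region inside a bounded box. A feasible, bounded LP attains a finite optimum at a vertex.

Evaluating z = 7x1 + 6x2 at each vertex:
  (9, 0): z = 63

The LP has an optimal solution: (9, 0) with z = 63.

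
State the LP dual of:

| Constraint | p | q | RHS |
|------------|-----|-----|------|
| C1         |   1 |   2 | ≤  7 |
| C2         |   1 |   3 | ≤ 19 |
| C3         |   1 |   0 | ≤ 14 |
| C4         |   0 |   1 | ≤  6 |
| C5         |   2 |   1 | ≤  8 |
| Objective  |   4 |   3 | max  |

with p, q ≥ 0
Minimize: z = 7y1 + 19y2 + 14y3 + 6y4 + 8y5

Subject to:
  C1: -y1 - y2 - y3 - 2y5 ≤ -4
  C2: -2y1 - 3y2 - y4 - y5 ≤ -3
  y1, y2, y3, y4, y5 ≥ 0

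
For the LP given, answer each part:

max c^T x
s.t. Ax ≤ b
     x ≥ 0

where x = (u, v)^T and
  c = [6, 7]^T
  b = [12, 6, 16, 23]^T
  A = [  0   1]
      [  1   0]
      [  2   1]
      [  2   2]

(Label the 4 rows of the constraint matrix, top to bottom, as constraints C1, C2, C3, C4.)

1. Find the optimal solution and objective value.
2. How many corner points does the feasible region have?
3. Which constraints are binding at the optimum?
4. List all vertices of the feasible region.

1. u = 0, v = 11.5, z = 80.5
2. 5
3. C4, u ≥ 0
4. (0, 0), (6, 0), (6, 4), (4.5, 7), (0, 11.5)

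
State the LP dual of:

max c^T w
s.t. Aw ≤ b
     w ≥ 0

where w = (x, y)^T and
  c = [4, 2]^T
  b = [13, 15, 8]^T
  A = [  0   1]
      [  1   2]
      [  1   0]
Minimize: z = 13y1 + 15y2 + 8y3

Subject to:
  C1: -y2 - y3 ≤ -4
  C2: -y1 - 2y2 ≤ -2
  y1, y2, y3 ≥ 0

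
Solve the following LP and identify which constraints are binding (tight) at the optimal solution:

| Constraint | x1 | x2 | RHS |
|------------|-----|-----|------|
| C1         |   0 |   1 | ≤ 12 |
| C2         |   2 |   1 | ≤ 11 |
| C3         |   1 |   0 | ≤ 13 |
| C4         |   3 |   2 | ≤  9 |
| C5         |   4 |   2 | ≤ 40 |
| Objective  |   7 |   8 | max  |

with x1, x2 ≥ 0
Optimal: x1 = 0, x2 = 4.5
Slack at optimum:
  C1: slack = 7.5
  C2: slack = 6.5
  C3: slack = 13
  C4: slack = 0 (binding)
  C5: slack = 31
  x1 ≥ 0: x1 = 0 (binding)
  x2 ≥ 0: x2 = 4.5
Binding constraints: C4, x1 ≥ 0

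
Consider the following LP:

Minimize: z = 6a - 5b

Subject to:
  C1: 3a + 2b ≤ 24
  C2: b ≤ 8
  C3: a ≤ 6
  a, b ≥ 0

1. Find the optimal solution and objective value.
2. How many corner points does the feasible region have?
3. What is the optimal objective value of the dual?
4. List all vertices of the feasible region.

1. a = 0, b = 8, z = -40
2. 5
3. -40 (by strong duality, equal to the primal optimum)
4. (0, 0), (6, 0), (6, 3), (2.667, 8), (0, 8)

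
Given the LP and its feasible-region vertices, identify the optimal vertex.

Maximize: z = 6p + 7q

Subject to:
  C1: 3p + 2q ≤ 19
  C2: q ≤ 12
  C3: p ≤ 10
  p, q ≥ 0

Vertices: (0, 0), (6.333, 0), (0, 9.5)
Evaluating z = 6p + 7q at each vertex:
  (0, 0): z = 0
  (6.333, 0): z = 38
  (0, 9.5): z = 66.5

The largest value is z = 66.5, attained at (0, 9.5).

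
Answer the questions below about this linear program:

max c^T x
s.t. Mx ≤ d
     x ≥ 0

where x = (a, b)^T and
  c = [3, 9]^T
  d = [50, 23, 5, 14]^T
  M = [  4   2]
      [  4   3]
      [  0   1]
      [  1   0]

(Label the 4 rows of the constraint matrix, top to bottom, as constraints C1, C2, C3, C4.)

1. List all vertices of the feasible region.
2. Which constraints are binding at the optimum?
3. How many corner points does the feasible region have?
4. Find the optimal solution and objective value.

1. (0, 0), (5.75, 0), (2, 5), (0, 5)
2. C2, C3
3. 4
4. a = 2, b = 5, z = 51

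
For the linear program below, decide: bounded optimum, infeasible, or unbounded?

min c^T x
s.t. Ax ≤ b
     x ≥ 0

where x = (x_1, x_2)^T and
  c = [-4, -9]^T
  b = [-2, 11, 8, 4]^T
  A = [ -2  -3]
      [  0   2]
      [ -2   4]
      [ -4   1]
Feasible point: (0, 1) satisfies every constraint, so the LP is feasible.
Direction d = (1, 0): for each constraint row a, a·d ≤ 0 —
  (-2)(1) + (-3)(0) = -2 ≤ 0
  (0)(1) + (2)(0) = 0 ≤ 0
  (-2)(1) + (4)(0) = -2 ≤ 0
  (-4)(1) + (1)(0) = -4 ≤ 0
and d ≥ 0, so (0, 1) + t·d stays feasible for every t ≥ 0. Along this ray z = -4x_1 - 9x_2 changes by -4 per unit t, so z → −∞.

The LP is unbounded; z can be made arbitrarily small.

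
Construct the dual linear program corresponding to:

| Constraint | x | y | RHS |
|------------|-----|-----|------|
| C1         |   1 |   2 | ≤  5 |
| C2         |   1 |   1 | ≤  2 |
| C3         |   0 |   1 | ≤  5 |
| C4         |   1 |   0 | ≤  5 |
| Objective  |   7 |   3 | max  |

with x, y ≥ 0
Minimize: z = 5y1 + 2y2 + 5y3 + 5y4

Subject to:
  C1: -y1 - y2 - y4 ≤ -7
  C2: -2y1 - y2 - y3 ≤ -3
  y1, y2, y3, y4 ≥ 0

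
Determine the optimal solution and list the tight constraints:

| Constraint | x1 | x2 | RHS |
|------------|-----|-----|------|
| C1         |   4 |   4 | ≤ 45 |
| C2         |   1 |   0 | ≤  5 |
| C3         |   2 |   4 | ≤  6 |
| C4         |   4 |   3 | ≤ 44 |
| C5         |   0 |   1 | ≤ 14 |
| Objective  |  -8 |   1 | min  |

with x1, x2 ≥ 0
Optimal: x1 = 3, x2 = 0
Binding: C3, x2 ≥ 0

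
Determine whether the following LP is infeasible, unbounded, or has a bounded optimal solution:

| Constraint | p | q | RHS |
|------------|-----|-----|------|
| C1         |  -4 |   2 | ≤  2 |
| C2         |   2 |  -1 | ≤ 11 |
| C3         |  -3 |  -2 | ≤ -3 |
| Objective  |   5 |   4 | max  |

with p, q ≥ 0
Feasible point: (1, 0) satisfies every constraint, so the LP is feasible.
Direction d = (1, 2): for each constraint row a, a·d ≤ 0 —
  (-4)(1) + (2)(2) = 0 ≤ 0
  (2)(1) + (-1)(2) = 0 ≤ 0
  (-3)(1) + (-2)(2) = -7 ≤ 0
and d ≥ 0, so (1, 0) + t·d stays feasible for every t ≥ 0. Along this ray z = 5p + 4q changes by 13 per unit t, so z → +∞.

The LP is unbounded; z can be made arbitrarily large.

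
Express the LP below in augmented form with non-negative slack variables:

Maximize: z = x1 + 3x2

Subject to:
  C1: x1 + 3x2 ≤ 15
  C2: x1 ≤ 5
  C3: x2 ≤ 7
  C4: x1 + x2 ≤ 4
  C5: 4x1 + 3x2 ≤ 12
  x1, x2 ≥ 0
max z = x1 + 3x2

s.t.
  x1 + 3x2 + s1 = 15
  x1 + s2 = 5
  x2 + s3 = 7
  x1 + x2 + s4 = 4
  4x1 + 3x2 + s5 = 12
  x1, x2, s1, s2, s3, s4, s5 ≥ 0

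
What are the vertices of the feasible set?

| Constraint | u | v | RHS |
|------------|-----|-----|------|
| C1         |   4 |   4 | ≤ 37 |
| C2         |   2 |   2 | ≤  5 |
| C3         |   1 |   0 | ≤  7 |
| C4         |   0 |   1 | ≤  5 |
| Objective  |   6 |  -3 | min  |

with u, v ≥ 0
Each vertex is the intersection of two constraint boundaries that also satisfies all remaining constraints:
  u = 0 and v = 0 → (0, 0)
  2u + 2v = 5 and v = 0 → (2.5, 0)
  2u + 2v = 5 and u = 0 → (0, 2.5)

Vertices: (0, 0), (2.5, 0), (0, 2.5)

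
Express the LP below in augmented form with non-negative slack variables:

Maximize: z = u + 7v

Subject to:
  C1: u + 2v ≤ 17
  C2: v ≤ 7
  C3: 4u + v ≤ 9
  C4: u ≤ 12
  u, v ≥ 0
max z = u + 7v

s.t.
  u + 2v + s1 = 17
  v + s2 = 7
  4u + v + s3 = 9
  u + s4 = 12
  u, v, s1, s2, s3, s4 ≥ 0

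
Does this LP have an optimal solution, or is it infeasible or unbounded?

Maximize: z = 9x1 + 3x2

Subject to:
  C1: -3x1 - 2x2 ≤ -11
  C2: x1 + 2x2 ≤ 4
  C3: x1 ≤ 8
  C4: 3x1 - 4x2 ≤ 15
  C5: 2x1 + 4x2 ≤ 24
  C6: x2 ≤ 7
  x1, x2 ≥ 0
The point (4, 0) satisfies every constraint, so the LP is feasible; the constraints give x1 ≤ 8 and x2 ≤ 7, which with x1, x2 ≥ 0 keep the feasible region inside a bounded box. A feasible, bounded LP attains a finite optimum at a vertex.

Bounded optimum: z* = 36 at (4, 0).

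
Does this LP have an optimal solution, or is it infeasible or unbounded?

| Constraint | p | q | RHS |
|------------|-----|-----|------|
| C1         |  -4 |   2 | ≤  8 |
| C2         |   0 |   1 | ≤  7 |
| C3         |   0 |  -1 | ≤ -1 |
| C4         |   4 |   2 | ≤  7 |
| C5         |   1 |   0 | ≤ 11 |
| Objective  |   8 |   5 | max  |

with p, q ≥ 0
The point (0, 3.5) satisfies every constraint, so the LP is feasible; the constraints give p ≤ 11 and q ≤ 7, which with p, q ≥ 0 keep the feasible region inside a bounded box. A feasible, bounded LP attains a finite optimum at a vertex.

Feasible with finite optimum z* = 17.5 at (0, 3.5).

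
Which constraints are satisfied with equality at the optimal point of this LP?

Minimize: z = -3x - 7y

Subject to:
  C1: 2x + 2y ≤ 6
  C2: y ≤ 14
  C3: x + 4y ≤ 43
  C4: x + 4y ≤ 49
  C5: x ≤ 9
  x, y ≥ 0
Optimal: x = 0, y = 3
Slack at optimum:
  C1: slack = 0 (binding)
  C2: slack = 11
  C3: slack = 31
  C4: slack = 37
  C5: slack = 9
  x ≥ 0: x = 0 (binding)
  y ≥ 0: y = 3
Binding constraints: C1, x ≥ 0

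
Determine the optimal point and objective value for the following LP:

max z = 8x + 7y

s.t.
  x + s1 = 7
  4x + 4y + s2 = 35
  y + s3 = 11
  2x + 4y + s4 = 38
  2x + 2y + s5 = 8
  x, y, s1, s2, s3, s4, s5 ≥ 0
x = 4, y = 0, z = 32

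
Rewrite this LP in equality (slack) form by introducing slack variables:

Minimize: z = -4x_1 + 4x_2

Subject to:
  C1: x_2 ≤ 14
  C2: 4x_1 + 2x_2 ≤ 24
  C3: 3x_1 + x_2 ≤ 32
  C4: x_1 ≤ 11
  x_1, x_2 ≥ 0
min z = -4x_1 + 4x_2

s.t.
  x_2 + s1 = 14
  4x_1 + 2x_2 + s2 = 24
  3x_1 + x_2 + s3 = 32
  x_1 + s4 = 11
  x_1, x_2, s1, s2, s3, s4 ≥ 0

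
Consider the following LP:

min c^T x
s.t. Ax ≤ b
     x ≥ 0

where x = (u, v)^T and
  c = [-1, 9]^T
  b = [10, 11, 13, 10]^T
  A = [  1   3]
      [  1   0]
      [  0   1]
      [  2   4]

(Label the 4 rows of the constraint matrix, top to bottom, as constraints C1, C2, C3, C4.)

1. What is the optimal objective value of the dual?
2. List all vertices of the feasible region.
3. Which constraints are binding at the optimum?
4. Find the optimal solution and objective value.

1. -5 (by strong duality, equal to the primal optimum)
2. (0, 0), (5, 0), (0, 2.5)
3. C4, v ≥ 0
4. u = 5, v = 0, z = -5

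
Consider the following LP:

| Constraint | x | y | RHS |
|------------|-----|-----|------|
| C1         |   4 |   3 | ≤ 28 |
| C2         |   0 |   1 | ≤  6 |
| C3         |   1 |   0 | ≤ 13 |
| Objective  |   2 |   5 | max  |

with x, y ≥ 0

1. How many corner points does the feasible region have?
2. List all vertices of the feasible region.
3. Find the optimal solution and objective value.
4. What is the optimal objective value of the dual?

1. 4
2. (0, 0), (7, 0), (2.5, 6), (0, 6)
3. x = 2.5, y = 6, z = 35
4. 35 (by strong duality, equal to the primal optimum)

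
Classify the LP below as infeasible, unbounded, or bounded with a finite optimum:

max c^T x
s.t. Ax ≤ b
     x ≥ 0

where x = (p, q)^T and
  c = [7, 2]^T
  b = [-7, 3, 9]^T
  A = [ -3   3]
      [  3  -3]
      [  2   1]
One constraint requires 3p - 3q ≤ 3, while the constraint -3p + 3q ≤ -7 is equivalent to 3p - 3q ≥ 7. Together they would need 7 ≤ 3p - 3q ≤ 3, which is impossible since 7 > 3. No point satisfies all constraints.

Infeasible: no point satisfies all constraints simultaneously.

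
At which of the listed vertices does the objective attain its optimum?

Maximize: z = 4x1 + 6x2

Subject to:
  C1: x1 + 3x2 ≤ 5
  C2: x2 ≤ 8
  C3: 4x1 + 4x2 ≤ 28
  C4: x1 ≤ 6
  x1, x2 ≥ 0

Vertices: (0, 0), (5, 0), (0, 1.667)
Evaluating z = 4x1 + 6x2 at each vertex:
  (0, 0): z = 0
  (5, 0): z = 20
  (0, 1.667): z = 10

The largest value is z = 20, attained at (5, 0).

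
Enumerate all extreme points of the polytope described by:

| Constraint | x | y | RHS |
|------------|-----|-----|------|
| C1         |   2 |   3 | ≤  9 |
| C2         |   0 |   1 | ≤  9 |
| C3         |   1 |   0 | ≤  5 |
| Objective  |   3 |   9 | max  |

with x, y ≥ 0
Each vertex is the intersection of two constraint boundaries that also satisfies all remaining constraints:
  x = 0 and y = 0 → (0, 0)
  2x + 3y = 9 and y = 0 → (4.5, 0)
  2x + 3y = 9 and x = 0 → (0, 3)

Vertices: (0, 0), (4.5, 0), (0, 3)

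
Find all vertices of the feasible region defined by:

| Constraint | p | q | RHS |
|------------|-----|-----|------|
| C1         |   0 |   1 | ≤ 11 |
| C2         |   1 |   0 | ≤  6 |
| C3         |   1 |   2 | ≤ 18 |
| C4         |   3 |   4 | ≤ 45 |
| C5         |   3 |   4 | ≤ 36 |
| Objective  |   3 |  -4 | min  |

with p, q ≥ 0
Each vertex is the intersection of two constraint boundaries that also satisfies all remaining constraints:
  p = 0 and q = 0 → (0, 0)
  p = 6 and q = 0 → (6, 0)
  p = 6 and 3p + 4q = 36 → (6, 4.5)
  p + 2q = 18 and 3p + 4q = 36 → (0, 9)

Vertices: (0, 0), (6, 0), (6, 4.5), (0, 9)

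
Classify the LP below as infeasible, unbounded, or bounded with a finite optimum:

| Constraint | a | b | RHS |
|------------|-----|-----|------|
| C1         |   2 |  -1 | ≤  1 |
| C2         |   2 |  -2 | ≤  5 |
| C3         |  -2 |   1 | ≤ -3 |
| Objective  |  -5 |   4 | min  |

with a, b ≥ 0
C1 requires 2a - b ≤ 1, while C3 (-2a + b ≤ -3) is equivalent to 2a - b ≥ 3. Together they would need 3 ≤ 2a - b ≤ 1, which is impossible since 3 > 1. No point satisfies all constraints.

Infeasible: no point satisfies all constraints simultaneously.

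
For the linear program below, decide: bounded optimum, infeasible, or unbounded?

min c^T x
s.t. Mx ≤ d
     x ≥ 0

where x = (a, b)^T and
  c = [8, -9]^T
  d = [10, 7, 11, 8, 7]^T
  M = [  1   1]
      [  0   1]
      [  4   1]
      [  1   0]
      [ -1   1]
The point (0, 7) satisfies every constraint, so the LP is feasible; the constraints give a ≤ 8 and b ≤ 7, which with a, b ≥ 0 keep the feasible region inside a bounded box. A feasible, bounded LP attains a finite optimum at a vertex.

Feasible with finite optimum z* = -63 at (0, 7).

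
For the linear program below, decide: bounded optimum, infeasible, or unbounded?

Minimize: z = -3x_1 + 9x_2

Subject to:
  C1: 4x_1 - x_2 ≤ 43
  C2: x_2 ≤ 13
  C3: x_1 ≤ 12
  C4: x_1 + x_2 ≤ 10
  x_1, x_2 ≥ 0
The point (10, 0) satisfies every constraint, so the LP is feasible; the constraints give x_1 ≤ 12 and x_2 ≤ 13, which with x_1, x_2 ≥ 0 keep the feasible region inside a bounded box. A feasible, bounded LP attains a finite optimum at a vertex.

Evaluating z = -3x_1 + 9x_2 at each vertex:
  (0, 0): z = 0
  (10, 0): z = -30
  (0, 10): z = 90

The LP has an optimal solution: (10, 0) with z = -30.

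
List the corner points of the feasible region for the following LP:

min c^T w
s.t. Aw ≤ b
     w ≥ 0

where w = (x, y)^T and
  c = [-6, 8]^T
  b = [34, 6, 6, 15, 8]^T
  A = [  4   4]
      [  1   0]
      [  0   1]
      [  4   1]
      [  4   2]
Each vertex is the intersection of two constraint boundaries that also satisfies all remaining constraints:
  x = 0 and y = 0 → (0, 0)
  4x + 2y = 8 and y = 0 → (2, 0)
  4x + 2y = 8 and x = 0 → (0, 4)

Vertices: (0, 0), (2, 0), (0, 4)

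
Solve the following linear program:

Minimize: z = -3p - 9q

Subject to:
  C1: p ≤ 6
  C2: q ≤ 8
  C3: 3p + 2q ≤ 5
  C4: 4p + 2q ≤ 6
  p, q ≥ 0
p = 0, q = 2.5, z = -22.5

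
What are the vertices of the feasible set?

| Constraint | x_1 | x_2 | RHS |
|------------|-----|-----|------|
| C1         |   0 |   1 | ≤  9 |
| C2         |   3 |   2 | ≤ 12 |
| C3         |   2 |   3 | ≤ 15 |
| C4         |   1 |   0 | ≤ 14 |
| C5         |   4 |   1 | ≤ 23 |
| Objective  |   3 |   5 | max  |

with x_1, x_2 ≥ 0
Each vertex is the intersection of two constraint boundaries that also satisfies all remaining constraints:
  x_1 = 0 and x_2 = 0 → (0, 0)
  3x_1 + 2x_2 = 12 and x_2 = 0 → (4, 0)
  3x_1 + 2x_2 = 12 and 2x_1 + 3x_2 = 15 → (1.2, 4.2)
  2x_1 + 3x_2 = 15 and x_1 = 0 → (0, 5)

Vertices: (0, 0), (4, 0), (1.2, 4.2), (0, 5)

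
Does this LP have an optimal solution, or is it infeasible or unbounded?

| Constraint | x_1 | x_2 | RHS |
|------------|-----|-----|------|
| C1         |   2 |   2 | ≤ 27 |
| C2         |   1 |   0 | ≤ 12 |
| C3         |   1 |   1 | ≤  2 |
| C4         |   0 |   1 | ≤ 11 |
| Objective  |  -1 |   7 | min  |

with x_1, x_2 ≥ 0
The point (2, 0) satisfies every constraint, so the LP is feasible; the constraints give x_1 ≤ 12 and x_2 ≤ 11, which with x_1, x_2 ≥ 0 keep the feasible region inside a bounded box. A feasible, bounded LP attains a finite optimum at a vertex.

Feasible with finite optimum z* = -2 at (2, 0).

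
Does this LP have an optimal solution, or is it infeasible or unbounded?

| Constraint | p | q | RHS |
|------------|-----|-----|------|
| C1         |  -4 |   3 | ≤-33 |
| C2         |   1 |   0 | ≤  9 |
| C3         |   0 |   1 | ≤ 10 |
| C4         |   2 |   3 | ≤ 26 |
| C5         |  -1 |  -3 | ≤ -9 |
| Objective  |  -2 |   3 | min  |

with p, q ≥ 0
The point (9, 0) satisfies every constraint, so the LP is feasible; the constraints give p ≤ 9 and q ≤ 10, which with p, q ≥ 0 keep the feasible region inside a bounded box. A feasible, bounded LP attains a finite optimum at a vertex.

Feasible with finite optimum z* = -18 at (9, 0).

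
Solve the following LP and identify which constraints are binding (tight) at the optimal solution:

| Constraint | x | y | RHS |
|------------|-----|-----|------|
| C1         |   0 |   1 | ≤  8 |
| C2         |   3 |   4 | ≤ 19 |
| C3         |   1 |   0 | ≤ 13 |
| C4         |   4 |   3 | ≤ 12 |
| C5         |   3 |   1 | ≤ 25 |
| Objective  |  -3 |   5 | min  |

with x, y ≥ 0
Optimal: x = 3, y = 0
Slack at optimum:
  C1: slack = 8
  C2: slack = 10
  C3: slack = 10
  C4: slack = 0 (binding)
  C5: slack = 16
  x ≥ 0: x = 3
  y ≥ 0: y = 0 (binding)
Binding constraints: C4, y ≥ 0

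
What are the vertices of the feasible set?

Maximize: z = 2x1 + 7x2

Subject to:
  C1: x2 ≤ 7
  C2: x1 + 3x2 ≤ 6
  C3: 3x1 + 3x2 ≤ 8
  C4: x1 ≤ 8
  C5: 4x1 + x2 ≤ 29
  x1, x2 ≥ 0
Each vertex is the intersection of two constraint boundaries that also satisfies all remaining constraints:
  x1 = 0 and x2 = 0 → (0, 0)
  3x1 + 3x2 = 8 and x2 = 0 → (2.667, 0)
  x1 + 3x2 = 6 and 3x1 + 3x2 = 8 → (1, 1.667)
  x1 + 3x2 = 6 and x1 = 0 → (0, 2)

Vertices: (0, 0), (2.667, 0), (1, 1.667), (0, 2)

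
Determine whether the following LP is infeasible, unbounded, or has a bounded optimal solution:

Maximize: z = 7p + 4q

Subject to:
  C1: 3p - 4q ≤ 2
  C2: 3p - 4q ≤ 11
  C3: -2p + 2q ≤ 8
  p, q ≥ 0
Feasible point: (0, 0) satisfies every constraint, so the LP is feasible.
Direction d = (1, 1): for each constraint row a, a·d ≤ 0 —
  (3)(1) + (-4)(1) = -1 ≤ 0
  (3)(1) + (-4)(1) = -1 ≤ 0
  (-2)(1) + (2)(1) = 0 ≤ 0
and d ≥ 0, so (0, 0) + t·d stays feasible for every t ≥ 0. Along this ray z = 7p + 4q changes by 11 per unit t, so z → +∞.

Unbounded — the objective can increase without bound over the feasible region.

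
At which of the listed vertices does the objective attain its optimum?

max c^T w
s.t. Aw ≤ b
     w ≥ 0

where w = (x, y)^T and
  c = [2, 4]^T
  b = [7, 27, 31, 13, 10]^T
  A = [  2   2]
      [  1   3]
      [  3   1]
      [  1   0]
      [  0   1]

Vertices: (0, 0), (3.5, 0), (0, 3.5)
(0, 3.5) with z = 14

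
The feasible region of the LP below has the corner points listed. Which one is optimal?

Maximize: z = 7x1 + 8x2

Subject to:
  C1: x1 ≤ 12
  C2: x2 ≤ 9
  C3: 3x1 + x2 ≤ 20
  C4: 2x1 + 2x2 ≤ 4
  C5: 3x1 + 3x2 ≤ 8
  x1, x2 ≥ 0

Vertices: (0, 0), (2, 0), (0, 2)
(0, 2) with z = 16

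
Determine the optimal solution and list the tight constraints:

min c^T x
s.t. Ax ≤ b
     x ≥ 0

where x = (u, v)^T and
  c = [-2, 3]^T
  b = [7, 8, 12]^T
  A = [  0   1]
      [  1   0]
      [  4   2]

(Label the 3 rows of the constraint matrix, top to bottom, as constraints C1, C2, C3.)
Optimal: u = 3, v = 0
Slack at optimum:
  C1: slack = 7
  C2: slack = 5
  C3: slack = 0 (binding)
  u ≥ 0: u = 3
  v ≥ 0: v = 0 (binding)
Binding constraints: C3, v ≥ 0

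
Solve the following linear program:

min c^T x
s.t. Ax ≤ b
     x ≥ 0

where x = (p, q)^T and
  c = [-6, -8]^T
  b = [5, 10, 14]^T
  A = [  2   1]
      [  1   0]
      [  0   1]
Each vertex is the intersection of two constraint boundaries that also satisfies all remaining constraints:
  p = 0 and q = 0 → (0, 0)
  2p + q = 5 and q = 0 → (2.5, 0)
  2p + q = 5 and p = 0 → (0, 5)

Evaluating z = -6p - 8q at each vertex:
  (0, 0): z = 0
  (2.5, 0): z = -15
  (0, 5): z = -40

The minimum is at (0, 5) with z = -40.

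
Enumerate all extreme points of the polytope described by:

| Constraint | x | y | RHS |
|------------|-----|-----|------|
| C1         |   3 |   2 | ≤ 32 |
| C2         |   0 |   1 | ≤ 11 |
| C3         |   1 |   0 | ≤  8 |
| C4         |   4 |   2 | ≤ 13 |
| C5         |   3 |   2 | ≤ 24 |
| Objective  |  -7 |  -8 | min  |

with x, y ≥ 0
Each vertex is the intersection of two constraint boundaries that also satisfies all remaining constraints:
  x = 0 and y = 0 → (0, 0)
  4x + 2y = 13 and y = 0 → (3.25, 0)
  4x + 2y = 13 and x = 0 → (0, 6.5)

Vertices: (0, 0), (3.25, 0), (0, 6.5)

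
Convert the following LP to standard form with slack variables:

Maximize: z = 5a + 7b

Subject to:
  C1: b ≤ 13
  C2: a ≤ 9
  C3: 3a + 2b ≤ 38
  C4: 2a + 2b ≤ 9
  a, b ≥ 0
max z = 5a + 7b

s.t.
  b + s1 = 13
  a + s2 = 9
  3a + 2b + s3 = 38
  2a + 2b + s4 = 9
  a, b, s1, s2, s3, s4 ≥ 0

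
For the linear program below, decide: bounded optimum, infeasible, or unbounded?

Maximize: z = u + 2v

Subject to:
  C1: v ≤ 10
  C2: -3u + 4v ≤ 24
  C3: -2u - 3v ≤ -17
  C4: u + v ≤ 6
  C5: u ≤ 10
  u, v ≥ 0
The point (0, 6) satisfies every constraint, so the LP is feasible; the constraints give u ≤ 10 and v ≤ 10, which with u, v ≥ 0 keep the feasible region inside a bounded box. A feasible, bounded LP attains a finite optimum at a vertex.

Evaluating z = u + 2v at each vertex:
  (1, 5): z = 11
  (0, 6): z = 12
  (0, 5.667): z = 11.33

Feasible with finite optimum z* = 12 at (0, 6).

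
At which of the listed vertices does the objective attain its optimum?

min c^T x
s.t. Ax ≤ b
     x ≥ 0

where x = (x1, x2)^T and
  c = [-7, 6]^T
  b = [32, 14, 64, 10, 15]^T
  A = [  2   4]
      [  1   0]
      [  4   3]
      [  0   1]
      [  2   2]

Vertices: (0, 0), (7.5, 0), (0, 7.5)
Evaluating z = -7x1 + 6x2 at each vertex:
  (0, 0): z = 0
  (7.5, 0): z = -52.5
  (0, 7.5): z = 45

The smallest value is z = -52.5, attained at (7.5, 0).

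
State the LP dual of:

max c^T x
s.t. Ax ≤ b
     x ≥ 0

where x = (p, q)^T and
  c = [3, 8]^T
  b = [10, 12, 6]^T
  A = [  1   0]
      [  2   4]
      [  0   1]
Minimize: z = 10y1 + 12y2 + 6y3

Subject to:
  C1: -y1 - 2y2 ≤ -3
  C2: -4y2 - y3 ≤ -8
  y1, y2, y3 ≥ 0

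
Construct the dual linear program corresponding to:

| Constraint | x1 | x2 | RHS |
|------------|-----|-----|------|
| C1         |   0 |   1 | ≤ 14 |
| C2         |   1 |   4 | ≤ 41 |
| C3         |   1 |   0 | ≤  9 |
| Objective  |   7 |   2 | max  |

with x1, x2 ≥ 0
Minimize: z = 14y1 + 41y2 + 9y3

Subject to:
  C1: -y2 - y3 ≤ -7
  C2: -y1 - 4y2 ≤ -2
  y1, y2, y3 ≥ 0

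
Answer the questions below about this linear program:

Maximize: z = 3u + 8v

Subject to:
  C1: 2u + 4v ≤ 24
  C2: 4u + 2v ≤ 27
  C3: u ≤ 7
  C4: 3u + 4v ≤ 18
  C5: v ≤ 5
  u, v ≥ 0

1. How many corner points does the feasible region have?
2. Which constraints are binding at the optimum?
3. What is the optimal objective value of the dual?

1. 3
2. C4, u ≥ 0
3. 36 (by strong duality, equal to the primal optimum)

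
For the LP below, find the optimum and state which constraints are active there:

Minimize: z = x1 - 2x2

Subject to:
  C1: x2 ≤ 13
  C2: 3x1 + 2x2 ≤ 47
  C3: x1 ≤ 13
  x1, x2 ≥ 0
Optimal: x1 = 0, x2 = 13
Binding: C1, x1 ≥ 0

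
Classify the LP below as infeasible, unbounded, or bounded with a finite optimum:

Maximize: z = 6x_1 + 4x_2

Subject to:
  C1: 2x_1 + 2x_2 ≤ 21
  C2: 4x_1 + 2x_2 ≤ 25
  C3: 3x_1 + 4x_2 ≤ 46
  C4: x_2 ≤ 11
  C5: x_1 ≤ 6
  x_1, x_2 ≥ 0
The point (2, 8.5) satisfies every constraint, so the LP is feasible; the constraints give x_1 ≤ 6 and x_2 ≤ 11, which with x_1, x_2 ≥ 0 keep the feasible region inside a bounded box. A feasible, bounded LP attains a finite optimum at a vertex.

Evaluating z = 6x_1 + 4x_2 at each vertex:
  (0, 0): z = 0
  (6, 0): z = 36
  (6, 0.5): z = 38
  (2, 8.5): z = 46
  (0, 10.5): z = 42

Feasible with finite optimum z* = 46 at (2, 8.5).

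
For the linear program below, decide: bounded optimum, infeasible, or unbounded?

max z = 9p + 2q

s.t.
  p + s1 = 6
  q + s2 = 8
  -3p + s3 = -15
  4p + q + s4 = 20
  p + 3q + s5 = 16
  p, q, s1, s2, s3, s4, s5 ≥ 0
The point (5, 0) satisfies every constraint, so the LP is feasible; the constraints give p ≤ 6 and q ≤ 8, which with p, q ≥ 0 keep the feasible region inside a bounded box. A feasible, bounded LP attains a finite optimum at a vertex.

Evaluating z = 9p + 2q at each vertex:
  (5, 0): z = 45

Bounded optimum: z* = 45 at (5, 0).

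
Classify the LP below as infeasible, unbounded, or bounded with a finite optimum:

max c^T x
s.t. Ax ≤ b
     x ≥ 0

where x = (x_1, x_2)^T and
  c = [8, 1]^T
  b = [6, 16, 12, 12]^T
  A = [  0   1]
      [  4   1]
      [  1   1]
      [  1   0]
The point (4, 0) satisfies every constraint, so the LP is feasible; the constraints give x_1 ≤ 12 and x_2 ≤ 6, which with x_1, x_2 ≥ 0 keep the feasible region inside a bounded box. A feasible, bounded LP attains a finite optimum at a vertex.

Evaluating z = 8x_1 + x_2 at each vertex:
  (0, 0): z = 0
  (4, 0): z = 32
  (2.5, 6): z = 26
  (0, 6): z = 6

Feasible with finite optimum z* = 32 at (4, 0).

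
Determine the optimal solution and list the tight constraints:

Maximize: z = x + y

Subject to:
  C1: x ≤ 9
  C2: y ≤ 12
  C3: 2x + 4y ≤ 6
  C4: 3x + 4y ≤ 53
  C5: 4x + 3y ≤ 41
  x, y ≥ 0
Optimal: x = 3, y = 0
Slack at optimum:
  C1: slack = 6
  C2: slack = 12
  C3: slack = 0 (binding)
  C4: slack = 44
  C5: slack = 29
  x ≥ 0: x = 3
  y ≥ 0: y = 0 (binding)
Binding constraints: C3, y ≥ 0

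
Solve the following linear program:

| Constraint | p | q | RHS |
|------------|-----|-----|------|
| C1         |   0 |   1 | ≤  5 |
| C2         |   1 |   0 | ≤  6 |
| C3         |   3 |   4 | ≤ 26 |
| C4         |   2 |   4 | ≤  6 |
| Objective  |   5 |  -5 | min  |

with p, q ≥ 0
Each vertex is the intersection of two constraint boundaries that also satisfies all remaining constraints:
  p = 0 and q = 0 → (0, 0)
  2p + 4q = 6 and q = 0 → (3, 0)
  2p + 4q = 6 and p = 0 → (0, 1.5)

Evaluating z = 5p - 5q at each vertex:
  (0, 0): z = 0
  (3, 0): z = 15
  (0, 1.5): z = -7.5

The minimum is at (0, 1.5) with z = -7.5.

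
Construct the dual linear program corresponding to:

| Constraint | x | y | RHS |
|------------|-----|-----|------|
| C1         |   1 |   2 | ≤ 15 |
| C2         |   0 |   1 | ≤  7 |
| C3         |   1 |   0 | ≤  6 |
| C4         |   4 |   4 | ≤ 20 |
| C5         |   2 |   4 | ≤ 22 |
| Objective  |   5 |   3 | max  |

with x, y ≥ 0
Minimize: z = 15y1 + 7y2 + 6y3 + 20y4 + 22y5

Subject to:
  C1: -y1 - y3 - 4y4 - 2y5 ≤ -5
  C2: -2y1 - y2 - 4y4 - 4y5 ≤ -3
  y1, y2, y3, y4, y5 ≥ 0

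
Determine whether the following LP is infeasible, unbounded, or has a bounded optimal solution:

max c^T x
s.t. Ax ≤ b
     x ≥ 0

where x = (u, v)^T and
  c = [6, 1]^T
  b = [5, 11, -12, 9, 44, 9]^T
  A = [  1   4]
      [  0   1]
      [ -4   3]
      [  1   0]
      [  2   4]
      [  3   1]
The point (3, 0) satisfies every constraint, so the LP is feasible; the constraints give u ≤ 9 and v ≤ 11, which with u, v ≥ 0 keep the feasible region inside a bounded box. A feasible, bounded LP attains a finite optimum at a vertex.

The LP has an optimal solution: (3, 0) with z = 18.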